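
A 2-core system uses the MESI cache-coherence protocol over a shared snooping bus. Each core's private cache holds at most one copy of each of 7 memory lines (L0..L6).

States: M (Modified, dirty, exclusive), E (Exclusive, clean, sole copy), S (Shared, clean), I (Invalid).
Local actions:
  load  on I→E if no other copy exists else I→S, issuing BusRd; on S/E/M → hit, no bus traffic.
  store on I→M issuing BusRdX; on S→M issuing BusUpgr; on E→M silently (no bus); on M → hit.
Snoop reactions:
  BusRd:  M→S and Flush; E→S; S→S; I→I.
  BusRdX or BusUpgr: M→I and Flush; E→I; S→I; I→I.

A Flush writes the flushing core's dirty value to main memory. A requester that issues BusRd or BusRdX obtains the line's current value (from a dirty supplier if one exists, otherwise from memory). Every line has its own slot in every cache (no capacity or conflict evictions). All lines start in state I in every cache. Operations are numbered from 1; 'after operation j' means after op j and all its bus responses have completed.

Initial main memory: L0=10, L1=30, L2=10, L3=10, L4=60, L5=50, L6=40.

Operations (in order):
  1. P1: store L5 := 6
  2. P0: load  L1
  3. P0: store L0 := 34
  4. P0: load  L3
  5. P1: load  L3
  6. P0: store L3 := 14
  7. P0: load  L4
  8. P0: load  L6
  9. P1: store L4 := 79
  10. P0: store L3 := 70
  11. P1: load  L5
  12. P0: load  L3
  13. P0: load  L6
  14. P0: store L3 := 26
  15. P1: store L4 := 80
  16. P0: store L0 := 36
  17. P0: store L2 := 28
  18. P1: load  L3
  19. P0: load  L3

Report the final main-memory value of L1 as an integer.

memory[L1] = 30

[1] P1: store L5 := 6 | P0:I, P1:M(6) | bus: BusRdX
[2] P0: load  L1 | P0:E(30), P1:I | bus: BusRd
[3] P0: store L0 := 34 | P0:M(34), P1:I | bus: BusRdX
[4] P0: load  L3 | P0:E(10), P1:I | bus: BusRd
[5] P1: load  L3 | P0:S(10), P1:S(10) | bus: BusRd
[6] P0: store L3 := 14 | P0:M(14), P1:I | bus: BusUpgr
[7] P0: load  L4 | P0:E(60), P1:I | bus: BusRd
[8] P0: load  L6 | P0:E(40), P1:I | bus: BusRd
[9] P1: store L4 := 79 | P0:I, P1:M(79) | bus: BusRdX
[10] P0: store L3 := 70 | P0:M(70), P1:I | bus: none
[11] P1: load  L5 | P0:I, P1:M(6) | bus: none
[12] P0: load  L3 | P0:M(70), P1:I | bus: none
[13] P0: load  L6 | P0:E(40), P1:I | bus: none
[14] P0: store L3 := 26 | P0:M(26), P1:I | bus: none
[15] P1: store L4 := 80 | P0:I, P1:M(80) | bus: none
[16] P0: store L0 := 36 | P0:M(36), P1:I | bus: none
[17] P0: store L2 := 28 | P0:M(28), P1:I | bus: BusRdX
[18] P1: load  L3 | P0:S(26), P1:S(26) | bus: BusRd,Flush
[19] P0: load  L3 | P0:S(26), P1:S(26) | bus: none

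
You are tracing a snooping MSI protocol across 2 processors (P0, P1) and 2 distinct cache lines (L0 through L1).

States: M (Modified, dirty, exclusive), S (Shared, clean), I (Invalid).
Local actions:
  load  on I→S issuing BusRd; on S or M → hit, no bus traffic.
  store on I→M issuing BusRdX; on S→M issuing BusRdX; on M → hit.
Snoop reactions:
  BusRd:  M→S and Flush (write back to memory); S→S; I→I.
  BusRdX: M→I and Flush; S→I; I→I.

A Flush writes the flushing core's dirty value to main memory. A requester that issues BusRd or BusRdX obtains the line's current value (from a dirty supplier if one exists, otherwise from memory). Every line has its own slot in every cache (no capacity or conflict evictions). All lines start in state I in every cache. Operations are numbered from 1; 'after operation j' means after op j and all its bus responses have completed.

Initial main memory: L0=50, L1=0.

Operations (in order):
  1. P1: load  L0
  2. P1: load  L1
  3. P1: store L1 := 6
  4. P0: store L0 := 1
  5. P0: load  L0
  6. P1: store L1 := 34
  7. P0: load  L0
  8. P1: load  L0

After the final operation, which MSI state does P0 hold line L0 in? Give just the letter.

state = S

[1] P1: load  L0 | P0:I, P1:S(50) | bus: BusRd
[2] P1: load  L1 | P0:I, P1:S(0) | bus: BusRd
[3] P1: store L1 := 6 | P0:I, P1:M(6) | bus: BusRdX
[4] P0: store L0 := 1 | P0:M(1), P1:I | bus: BusRdX
[5] P0: load  L0 | P0:M(1), P1:I | bus: none
[6] P1: store L1 := 34 | P0:I, P1:M(34) | bus: none
[7] P0: load  L0 | P0:M(1), P1:I | bus: none
[8] P1: load  L0 | P0:S(1), P1:S(1) | bus: BusRd,Flush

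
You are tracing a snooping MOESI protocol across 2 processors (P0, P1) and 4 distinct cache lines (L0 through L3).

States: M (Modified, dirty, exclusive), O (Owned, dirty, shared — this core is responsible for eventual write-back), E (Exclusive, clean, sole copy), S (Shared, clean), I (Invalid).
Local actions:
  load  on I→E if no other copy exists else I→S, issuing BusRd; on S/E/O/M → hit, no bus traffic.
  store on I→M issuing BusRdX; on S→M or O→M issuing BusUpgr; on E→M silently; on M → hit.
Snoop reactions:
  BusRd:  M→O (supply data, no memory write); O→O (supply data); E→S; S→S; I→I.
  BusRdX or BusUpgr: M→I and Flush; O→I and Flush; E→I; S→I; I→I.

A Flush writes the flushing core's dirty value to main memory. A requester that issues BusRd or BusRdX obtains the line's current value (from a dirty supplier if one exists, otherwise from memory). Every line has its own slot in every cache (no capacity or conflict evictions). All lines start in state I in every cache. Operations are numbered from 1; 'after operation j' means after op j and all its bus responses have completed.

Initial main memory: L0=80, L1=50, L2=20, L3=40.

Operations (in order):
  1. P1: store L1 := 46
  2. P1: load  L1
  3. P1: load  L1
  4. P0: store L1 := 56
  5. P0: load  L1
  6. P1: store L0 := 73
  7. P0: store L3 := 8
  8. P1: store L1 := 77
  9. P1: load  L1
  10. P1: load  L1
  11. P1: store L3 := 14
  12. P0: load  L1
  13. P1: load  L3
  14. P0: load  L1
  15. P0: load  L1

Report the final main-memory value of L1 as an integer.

  op1 P1: store L1 := 46 → I/M on L1; bus BusRdX; mem=50
  op2 P1: load  L1 → I/M on L1; bus (none); mem=50
  op3 P1: load  L1 → I/M on L1; bus (none); mem=50
  op4 P0: store L1 := 56 → M/I on L1; bus BusRdX Flush; mem=46
  op5 P0: load  L1 → M/I on L1; bus (none); mem=46
  op6 P1: store L0 := 73 → I/M on L0; bus BusRdX; mem=80
  op7 P0: store L3 := 8 → M/I on L3; bus BusRdX; mem=40
  op8 P1: store L1 := 77 → I/M on L1; bus BusRdX Flush; mem=56
  op9 P1: load  L1 → I/M on L1; bus (none); mem=56
  op10 P1: load  L1 → I/M on L1; bus (none); mem=56
  op11 P1: store L3 := 14 → I/M on L3; bus BusRdX Flush; mem=8
  op12 P0: load  L1 → S/O on L1; bus BusRd; mem=56
  op13 P1: load  L3 → I/M on L3; bus (none); mem=8
  op14 P0: load  L1 → S/O on L1; bus (none); mem=56
  op15 P0: load  L1 → S/O on L1; bus (none); mem=56

memory[L1] = 56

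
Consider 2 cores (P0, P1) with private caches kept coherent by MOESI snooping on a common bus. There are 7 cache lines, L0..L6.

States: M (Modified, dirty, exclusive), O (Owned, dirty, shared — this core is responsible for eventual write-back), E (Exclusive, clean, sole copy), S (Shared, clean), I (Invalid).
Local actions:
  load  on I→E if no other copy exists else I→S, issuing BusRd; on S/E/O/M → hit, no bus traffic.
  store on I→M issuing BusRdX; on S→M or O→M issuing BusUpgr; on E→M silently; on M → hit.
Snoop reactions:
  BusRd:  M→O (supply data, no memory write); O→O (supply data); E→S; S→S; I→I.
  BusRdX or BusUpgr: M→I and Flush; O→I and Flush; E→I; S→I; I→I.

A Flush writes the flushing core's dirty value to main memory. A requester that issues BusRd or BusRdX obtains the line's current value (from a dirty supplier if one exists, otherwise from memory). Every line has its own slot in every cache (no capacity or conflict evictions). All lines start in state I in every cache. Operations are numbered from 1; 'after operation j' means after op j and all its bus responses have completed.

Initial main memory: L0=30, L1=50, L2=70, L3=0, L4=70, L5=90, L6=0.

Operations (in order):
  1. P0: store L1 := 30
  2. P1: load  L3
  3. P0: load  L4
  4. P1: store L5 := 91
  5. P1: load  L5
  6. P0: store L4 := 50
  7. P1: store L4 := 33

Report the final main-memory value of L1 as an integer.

step 1: P0: store L1 := 30  ⟶  MI  (L1)  txn=BusRdX  M[L1]=50
step 2: P1: load  L3  ⟶  IE  (L3)  txn=BusRd  M[L3]=0
step 3: P0: load  L4  ⟶  EI  (L4)  txn=BusRd  M[L4]=70
step 4: P1: store L5 := 91  ⟶  IM  (L5)  txn=BusRdX  M[L5]=90
step 5: P1: load  L5  ⟶  IM  (L5)  txn=∅  M[L5]=90
step 6: P0: store L4 := 50  ⟶  MI  (L4)  txn=∅  M[L4]=70
step 7: P1: store L4 := 33  ⟶  IM  (L4)  txn=BusRdX+Flush  M[L4]=50

memory[L1] = 50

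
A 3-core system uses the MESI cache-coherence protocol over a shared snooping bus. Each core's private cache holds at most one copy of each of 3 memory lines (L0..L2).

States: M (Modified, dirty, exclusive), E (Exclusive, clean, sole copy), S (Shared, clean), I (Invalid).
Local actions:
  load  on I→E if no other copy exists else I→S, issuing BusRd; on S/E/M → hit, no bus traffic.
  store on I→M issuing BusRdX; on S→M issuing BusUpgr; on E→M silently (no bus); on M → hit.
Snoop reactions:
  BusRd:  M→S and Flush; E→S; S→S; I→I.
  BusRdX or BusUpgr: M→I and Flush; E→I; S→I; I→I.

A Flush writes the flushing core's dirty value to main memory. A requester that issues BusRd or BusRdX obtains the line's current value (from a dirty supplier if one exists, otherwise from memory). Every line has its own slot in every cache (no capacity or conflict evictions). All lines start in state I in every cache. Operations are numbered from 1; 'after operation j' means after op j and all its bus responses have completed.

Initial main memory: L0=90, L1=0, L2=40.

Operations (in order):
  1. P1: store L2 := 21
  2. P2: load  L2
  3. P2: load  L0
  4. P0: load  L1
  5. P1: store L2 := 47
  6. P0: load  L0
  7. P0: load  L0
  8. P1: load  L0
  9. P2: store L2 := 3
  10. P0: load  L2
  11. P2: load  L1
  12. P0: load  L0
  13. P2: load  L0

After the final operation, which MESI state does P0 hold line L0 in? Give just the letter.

state = S

[1] P1: store L2 := 21 | P0:I, P1:M(21), P2:I | bus: BusRdX
[2] P2: load  L2 | P0:I, P1:S(21), P2:S(21) | bus: BusRd,Flush
[3] P2: load  L0 | P0:I, P1:I, P2:E(90) | bus: BusRd
[4] P0: load  L1 | P0:E(0), P1:I, P2:I | bus: BusRd
[5] P1: store L2 := 47 | P0:I, P1:M(47), P2:I | bus: BusUpgr
[6] P0: load  L0 | P0:S(90), P1:I, P2:S(90) | bus: BusRd
[7] P0: load  L0 | P0:S(90), P1:I, P2:S(90) | bus: none
[8] P1: load  L0 | P0:S(90), P1:S(90), P2:S(90) | bus: BusRd
[9] P2: store L2 := 3 | P0:I, P1:I, P2:M(3) | bus: BusRdX,Flush
[10] P0: load  L2 | P0:S(3), P1:I, P2:S(3) | bus: BusRd,Flush
[11] P2: load  L1 | P0:S(0), P1:I, P2:S(0) | bus: BusRd
[12] P0: load  L0 | P0:S(90), P1:S(90), P2:S(90) | bus: none
[13] P2: load  L0 | P0:S(90), P1:S(90), P2:S(90) | bus: none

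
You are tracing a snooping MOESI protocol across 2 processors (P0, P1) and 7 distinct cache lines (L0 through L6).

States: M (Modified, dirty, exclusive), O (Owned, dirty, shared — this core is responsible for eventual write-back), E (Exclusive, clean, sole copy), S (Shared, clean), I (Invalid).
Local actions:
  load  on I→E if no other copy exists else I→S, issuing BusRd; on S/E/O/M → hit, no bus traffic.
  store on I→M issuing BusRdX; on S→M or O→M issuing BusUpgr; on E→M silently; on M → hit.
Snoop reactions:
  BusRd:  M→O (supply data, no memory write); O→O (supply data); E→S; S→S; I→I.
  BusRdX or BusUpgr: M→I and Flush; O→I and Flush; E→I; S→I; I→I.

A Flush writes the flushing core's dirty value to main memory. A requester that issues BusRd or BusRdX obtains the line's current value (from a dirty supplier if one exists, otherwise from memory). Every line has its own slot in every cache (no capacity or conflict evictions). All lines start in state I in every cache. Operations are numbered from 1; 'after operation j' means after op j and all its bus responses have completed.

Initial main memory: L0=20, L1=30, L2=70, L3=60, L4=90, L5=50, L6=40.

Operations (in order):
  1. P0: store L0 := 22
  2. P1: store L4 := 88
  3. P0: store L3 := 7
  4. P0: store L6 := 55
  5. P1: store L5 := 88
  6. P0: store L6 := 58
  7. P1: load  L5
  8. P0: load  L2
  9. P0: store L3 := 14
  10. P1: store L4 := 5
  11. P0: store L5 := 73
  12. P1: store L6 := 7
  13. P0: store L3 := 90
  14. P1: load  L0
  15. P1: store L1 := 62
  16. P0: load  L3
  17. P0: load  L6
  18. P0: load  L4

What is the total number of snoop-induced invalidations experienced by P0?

invalidations = 1

[1] P0: store L0 := 22 | P0:M(22), P1:I | bus: BusRdX
[2] P1: store L4 := 88 | P0:I, P1:M(88) | bus: BusRdX
[3] P0: store L3 := 7 | P0:M(7), P1:I | bus: BusRdX
[4] P0: store L6 := 55 | P0:M(55), P1:I | bus: BusRdX
[5] P1: store L5 := 88 | P0:I, P1:M(88) | bus: BusRdX
[6] P0: store L6 := 58 | P0:M(58), P1:I | bus: none
[7] P1: load  L5 | P0:I, P1:M(88) | bus: none
[8] P0: load  L2 | P0:E(70), P1:I | bus: BusRd
[9] P0: store L3 := 14 | P0:M(14), P1:I | bus: none
[10] P1: store L4 := 5 | P0:I, P1:M(5) | bus: none
[11] P0: store L5 := 73 | P0:M(73), P1:I | bus: BusRdX,Flush
[12] P1: store L6 := 7 | P0:I, P1:M(7) | bus: BusRdX,Flush
[13] P0: store L3 := 90 | P0:M(90), P1:I | bus: none
[14] P1: load  L0 | P0:O(22), P1:S(22) | bus: BusRd
[15] P1: store L1 := 62 | P0:I, P1:M(62) | bus: BusRdX
[16] P0: load  L3 | P0:M(90), P1:I | bus: none
[17] P0: load  L6 | P0:S(7), P1:O(7) | bus: BusRd
[18] P0: load  L4 | P0:S(5), P1:O(5) | bus: BusRd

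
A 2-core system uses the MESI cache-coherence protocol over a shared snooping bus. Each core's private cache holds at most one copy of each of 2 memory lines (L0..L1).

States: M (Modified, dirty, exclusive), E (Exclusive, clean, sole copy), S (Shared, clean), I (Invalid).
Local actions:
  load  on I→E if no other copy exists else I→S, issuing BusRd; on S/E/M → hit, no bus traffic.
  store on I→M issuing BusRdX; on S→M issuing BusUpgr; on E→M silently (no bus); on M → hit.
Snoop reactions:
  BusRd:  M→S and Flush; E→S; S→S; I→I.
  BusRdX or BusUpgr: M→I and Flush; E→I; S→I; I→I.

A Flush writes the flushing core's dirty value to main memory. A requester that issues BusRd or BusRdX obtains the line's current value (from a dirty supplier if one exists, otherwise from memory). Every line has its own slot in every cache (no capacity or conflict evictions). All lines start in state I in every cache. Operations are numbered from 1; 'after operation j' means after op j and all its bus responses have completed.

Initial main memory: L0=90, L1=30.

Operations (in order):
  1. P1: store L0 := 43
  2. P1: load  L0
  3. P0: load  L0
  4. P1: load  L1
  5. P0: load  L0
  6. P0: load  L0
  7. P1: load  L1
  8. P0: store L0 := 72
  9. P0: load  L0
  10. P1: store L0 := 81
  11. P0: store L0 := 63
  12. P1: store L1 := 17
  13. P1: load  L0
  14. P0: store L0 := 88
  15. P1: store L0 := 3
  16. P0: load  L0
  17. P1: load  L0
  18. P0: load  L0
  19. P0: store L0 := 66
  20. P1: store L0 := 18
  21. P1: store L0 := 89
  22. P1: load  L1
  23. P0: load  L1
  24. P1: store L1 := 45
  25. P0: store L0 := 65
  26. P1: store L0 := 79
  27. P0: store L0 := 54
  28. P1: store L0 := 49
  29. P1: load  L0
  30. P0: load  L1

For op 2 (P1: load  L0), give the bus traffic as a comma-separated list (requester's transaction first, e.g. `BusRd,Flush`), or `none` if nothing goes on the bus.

step 1: P1: store L0 := 43  ⟶  IM  (L0)  txn=BusRdX  M[L0]=90
step 2: P1: load  L0  ⟶  IM  (L0)  txn=∅  M[L0]=90
step 3: P0: load  L0  ⟶  SS  (L0)  txn=BusRd+Flush  M[L0]=43
step 4: P1: load  L1  ⟶  IE  (L1)  txn=BusRd  M[L1]=30
step 5: P0: load  L0  ⟶  SS  (L0)  txn=∅  M[L0]=43
step 6: P0: load  L0  ⟶  SS  (L0)  txn=∅  M[L0]=43
step 7: P1: load  L1  ⟶  IE  (L1)  txn=∅  M[L1]=30
step 8: P0: store L0 := 72  ⟶  MI  (L0)  txn=BusUpgr  M[L0]=43
step 9: P0: load  L0  ⟶  MI  (L0)  txn=∅  M[L0]=43
step 10: P1: store L0 := 81  ⟶  IM  (L0)  txn=BusRdX+Flush  M[L0]=72
step 11: P0: store L0 := 63  ⟶  MI  (L0)  txn=BusRdX+Flush  M[L0]=81
step 12: P1: store L1 := 17  ⟶  IM  (L1)  txn=∅  M[L1]=30
step 13: P1: load  L0  ⟶  SS  (L0)  txn=BusRd+Flush  M[L0]=63
step 14: P0: store L0 := 88  ⟶  MI  (L0)  txn=BusUpgr  M[L0]=63
step 15: P1: store L0 := 3  ⟶  IM  (L0)  txn=BusRdX+Flush  M[L0]=88
step 16: P0: load  L0  ⟶  SS  (L0)  txn=BusRd+Flush  M[L0]=3
step 17: P1: load  L0  ⟶  SS  (L0)  txn=∅  M[L0]=3
step 18: P0: load  L0  ⟶  SS  (L0)  txn=∅  M[L0]=3
step 19: P0: store L0 := 66  ⟶  MI  (L0)  txn=BusUpgr  M[L0]=3
step 20: P1: store L0 := 18  ⟶  IM  (L0)  txn=BusRdX+Flush  M[L0]=66
step 21: P1: store L0 := 89  ⟶  IM  (L0)  txn=∅  M[L0]=66
step 22: P1: load  L1  ⟶  IM  (L1)  txn=∅  M[L1]=30
step 23: P0: load  L1  ⟶  SS  (L1)  txn=BusRd+Flush  M[L1]=17
step 24: P1: store L1 := 45  ⟶  IM  (L1)  txn=BusUpgr  M[L1]=17
step 25: P0: store L0 := 65  ⟶  MI  (L0)  txn=BusRdX+Flush  M[L0]=89
step 26: P1: store L0 := 79  ⟶  IM  (L0)  txn=BusRdX+Flush  M[L0]=65
step 27: P0: store L0 := 54  ⟶  MI  (L0)  txn=BusRdX+Flush  M[L0]=79
step 28: P1: store L0 := 49  ⟶  IM  (L0)  txn=BusRdX+Flush  M[L0]=54
step 29: P1: load  L0  ⟶  IM  (L0)  txn=∅  M[L0]=54
step 30: P0: load  L1  ⟶  SS  (L1)  txn=BusRd+Flush  M[L1]=45

bus = none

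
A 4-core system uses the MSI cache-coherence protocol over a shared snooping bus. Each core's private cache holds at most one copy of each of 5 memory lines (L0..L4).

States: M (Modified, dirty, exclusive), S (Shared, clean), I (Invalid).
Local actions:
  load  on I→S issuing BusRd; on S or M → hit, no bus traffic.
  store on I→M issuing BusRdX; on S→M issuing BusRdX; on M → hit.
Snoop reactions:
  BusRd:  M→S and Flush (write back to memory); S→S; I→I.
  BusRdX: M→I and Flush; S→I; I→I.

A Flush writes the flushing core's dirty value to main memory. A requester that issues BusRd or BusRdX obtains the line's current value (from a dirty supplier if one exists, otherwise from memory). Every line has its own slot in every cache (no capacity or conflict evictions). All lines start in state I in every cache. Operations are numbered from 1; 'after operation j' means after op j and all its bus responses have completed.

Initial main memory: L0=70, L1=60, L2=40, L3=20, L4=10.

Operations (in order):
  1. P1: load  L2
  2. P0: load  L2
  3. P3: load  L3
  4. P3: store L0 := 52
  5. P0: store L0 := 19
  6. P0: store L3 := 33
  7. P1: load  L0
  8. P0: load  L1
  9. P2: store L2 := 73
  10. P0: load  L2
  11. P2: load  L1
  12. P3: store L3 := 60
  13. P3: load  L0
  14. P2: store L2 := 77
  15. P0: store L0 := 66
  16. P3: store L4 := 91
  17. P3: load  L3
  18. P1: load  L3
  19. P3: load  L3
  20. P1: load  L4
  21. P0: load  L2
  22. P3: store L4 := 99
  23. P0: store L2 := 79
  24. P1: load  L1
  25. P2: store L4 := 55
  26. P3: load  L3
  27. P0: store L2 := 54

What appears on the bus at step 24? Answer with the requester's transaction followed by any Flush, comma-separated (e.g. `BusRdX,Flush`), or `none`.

  op1 P1: load  L2 → I/S/I/I on L2; bus BusRd; mem=40
  op2 P0: load  L2 → S/S/I/I on L2; bus BusRd; mem=40
  op3 P3: load  L3 → I/I/I/S on L3; bus BusRd; mem=20
  op4 P3: store L0 := 52 → I/I/I/M on L0; bus BusRdX; mem=70
  op5 P0: store L0 := 19 → M/I/I/I on L0; bus BusRdX Flush; mem=52
  op6 P0: store L3 := 33 → M/I/I/I on L3; bus BusRdX; mem=20
  op7 P1: load  L0 → S/S/I/I on L0; bus BusRd Flush; mem=19
  op8 P0: load  L1 → S/I/I/I on L1; bus BusRd; mem=60
  op9 P2: store L2 := 73 → I/I/M/I on L2; bus BusRdX; mem=40
  op10 P0: load  L2 → S/I/S/I on L2; bus BusRd Flush; mem=73
  op11 P2: load  L1 → S/I/S/I on L1; bus BusRd; mem=60
  op12 P3: store L3 := 60 → I/I/I/M on L3; bus BusRdX Flush; mem=33
  op13 P3: load  L0 → S/S/I/S on L0; bus BusRd; mem=19
  op14 P2: store L2 := 77 → I/I/M/I on L2; bus BusRdX; mem=73
  op15 P0: store L0 := 66 → M/I/I/I on L0; bus BusRdX; mem=19
  op16 P3: store L4 := 91 → I/I/I/M on L4; bus BusRdX; mem=10
  op17 P3: load  L3 → I/I/I/M on L3; bus (none); mem=33
  op18 P1: load  L3 → I/S/I/S on L3; bus BusRd Flush; mem=60
  op19 P3: load  L3 → I/S/I/S on L3; bus (none); mem=60
  op20 P1: load  L4 → I/S/I/S on L4; bus BusRd Flush; mem=91
  op21 P0: load  L2 → S/I/S/I on L2; bus BusRd Flush; mem=77
  op22 P3: store L4 := 99 → I/I/I/M on L4; bus BusRdX; mem=91
  op23 P0: store L2 := 79 → M/I/I/I on L2; bus BusRdX; mem=77
  op24 P1: load  L1 → S/S/S/I on L1; bus BusRd; mem=60
  op25 P2: store L4 := 55 → I/I/M/I on L4; bus BusRdX Flush; mem=99
  op26 P3: load  L3 → I/S/I/S on L3; bus (none); mem=60
  op27 P0: store L2 := 54 → M/I/I/I on L2; bus (none); mem=77

bus = BusRd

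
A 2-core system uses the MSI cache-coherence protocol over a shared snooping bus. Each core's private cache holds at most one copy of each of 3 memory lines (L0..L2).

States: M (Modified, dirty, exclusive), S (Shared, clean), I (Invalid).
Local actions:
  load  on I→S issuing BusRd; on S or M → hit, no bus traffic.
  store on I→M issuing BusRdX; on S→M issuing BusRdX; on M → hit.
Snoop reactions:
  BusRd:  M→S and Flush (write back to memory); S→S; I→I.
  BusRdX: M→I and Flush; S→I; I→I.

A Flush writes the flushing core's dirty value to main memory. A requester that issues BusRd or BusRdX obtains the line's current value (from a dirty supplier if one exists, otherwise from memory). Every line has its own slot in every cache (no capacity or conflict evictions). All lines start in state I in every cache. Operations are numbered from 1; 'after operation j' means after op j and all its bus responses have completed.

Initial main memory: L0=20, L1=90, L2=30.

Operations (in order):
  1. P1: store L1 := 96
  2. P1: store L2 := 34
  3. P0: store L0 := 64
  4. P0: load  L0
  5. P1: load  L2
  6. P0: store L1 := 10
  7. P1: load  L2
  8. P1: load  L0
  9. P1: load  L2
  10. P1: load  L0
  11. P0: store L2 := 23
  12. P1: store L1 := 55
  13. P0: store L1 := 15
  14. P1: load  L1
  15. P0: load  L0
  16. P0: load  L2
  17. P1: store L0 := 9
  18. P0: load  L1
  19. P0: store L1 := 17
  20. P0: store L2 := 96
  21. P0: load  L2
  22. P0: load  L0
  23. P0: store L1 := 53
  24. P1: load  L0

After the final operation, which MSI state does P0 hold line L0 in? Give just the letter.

  op1 P1: store L1 := 96 → I/M on L1; bus BusRdX; mem=90
  op2 P1: store L2 := 34 → I/M on L2; bus BusRdX; mem=30
  op3 P0: store L0 := 64 → M/I on L0; bus BusRdX; mem=20
  op4 P0: load  L0 → M/I on L0; bus (none); mem=20
  op5 P1: load  L2 → I/M on L2; bus (none); mem=30
  op6 P0: store L1 := 10 → M/I on L1; bus BusRdX Flush; mem=96
  op7 P1: load  L2 → I/M on L2; bus (none); mem=30
  op8 P1: load  L0 → S/S on L0; bus BusRd Flush; mem=64
  op9 P1: load  L2 → I/M on L2; bus (none); mem=30
  op10 P1: load  L0 → S/S on L0; bus (none); mem=64
  op11 P0: store L2 := 23 → M/I on L2; bus BusRdX Flush; mem=34
  op12 P1: store L1 := 55 → I/M on L1; bus BusRdX Flush; mem=10
  op13 P0: store L1 := 15 → M/I on L1; bus BusRdX Flush; mem=55
  op14 P1: load  L1 → S/S on L1; bus BusRd Flush; mem=15
  op15 P0: load  L0 → S/S on L0; bus (none); mem=64
  op16 P0: load  L2 → M/I on L2; bus (none); mem=34
  op17 P1: store L0 := 9 → I/M on L0; bus BusRdX; mem=64
  op18 P0: load  L1 → S/S on L1; bus (none); mem=15
  op19 P0: store L1 := 17 → M/I on L1; bus BusRdX; mem=15
  op20 P0: store L2 := 96 → M/I on L2; bus (none); mem=34
  op21 P0: load  L2 → M/I on L2; bus (none); mem=34
  op22 P0: load  L0 → S/S on L0; bus BusRd Flush; mem=9
  op23 P0: store L1 := 53 → M/I on L1; bus (none); mem=15
  op24 P1: load  L0 → S/S on L0; bus (none); mem=9

state = S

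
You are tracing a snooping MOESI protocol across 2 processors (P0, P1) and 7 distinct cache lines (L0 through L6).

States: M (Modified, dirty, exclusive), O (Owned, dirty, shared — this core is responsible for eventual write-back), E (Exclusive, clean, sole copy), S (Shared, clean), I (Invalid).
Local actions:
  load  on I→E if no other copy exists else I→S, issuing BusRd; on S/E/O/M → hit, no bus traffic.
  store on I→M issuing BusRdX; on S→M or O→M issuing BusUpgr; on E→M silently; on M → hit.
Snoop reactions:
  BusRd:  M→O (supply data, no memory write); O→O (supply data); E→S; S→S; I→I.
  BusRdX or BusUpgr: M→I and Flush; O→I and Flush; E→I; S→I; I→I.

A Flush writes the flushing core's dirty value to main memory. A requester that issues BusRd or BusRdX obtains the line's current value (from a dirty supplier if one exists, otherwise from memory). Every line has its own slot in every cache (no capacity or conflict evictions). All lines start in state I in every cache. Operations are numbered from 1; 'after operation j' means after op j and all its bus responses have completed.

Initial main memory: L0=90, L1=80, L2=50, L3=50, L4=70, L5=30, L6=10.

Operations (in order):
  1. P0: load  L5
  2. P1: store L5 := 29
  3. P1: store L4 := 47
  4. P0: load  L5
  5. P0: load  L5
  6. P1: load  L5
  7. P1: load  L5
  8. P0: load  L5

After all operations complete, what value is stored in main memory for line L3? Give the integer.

  op1 P0: load  L5 → E/I on L5; bus BusRd; mem=30
  op2 P1: store L5 := 29 → I/M on L5; bus BusRdX; mem=30
  op3 P1: store L4 := 47 → I/M on L4; bus BusRdX; mem=70
  op4 P0: load  L5 → S/O on L5; bus BusRd; mem=30
  op5 P0: load  L5 → S/O on L5; bus (none); mem=30
  op6 P1: load  L5 → S/O on L5; bus (none); mem=30
  op7 P1: load  L5 → S/O on L5; bus (none); mem=30
  op8 P0: load  L5 → S/O on L5; bus (none); mem=30

memory[L3] = 50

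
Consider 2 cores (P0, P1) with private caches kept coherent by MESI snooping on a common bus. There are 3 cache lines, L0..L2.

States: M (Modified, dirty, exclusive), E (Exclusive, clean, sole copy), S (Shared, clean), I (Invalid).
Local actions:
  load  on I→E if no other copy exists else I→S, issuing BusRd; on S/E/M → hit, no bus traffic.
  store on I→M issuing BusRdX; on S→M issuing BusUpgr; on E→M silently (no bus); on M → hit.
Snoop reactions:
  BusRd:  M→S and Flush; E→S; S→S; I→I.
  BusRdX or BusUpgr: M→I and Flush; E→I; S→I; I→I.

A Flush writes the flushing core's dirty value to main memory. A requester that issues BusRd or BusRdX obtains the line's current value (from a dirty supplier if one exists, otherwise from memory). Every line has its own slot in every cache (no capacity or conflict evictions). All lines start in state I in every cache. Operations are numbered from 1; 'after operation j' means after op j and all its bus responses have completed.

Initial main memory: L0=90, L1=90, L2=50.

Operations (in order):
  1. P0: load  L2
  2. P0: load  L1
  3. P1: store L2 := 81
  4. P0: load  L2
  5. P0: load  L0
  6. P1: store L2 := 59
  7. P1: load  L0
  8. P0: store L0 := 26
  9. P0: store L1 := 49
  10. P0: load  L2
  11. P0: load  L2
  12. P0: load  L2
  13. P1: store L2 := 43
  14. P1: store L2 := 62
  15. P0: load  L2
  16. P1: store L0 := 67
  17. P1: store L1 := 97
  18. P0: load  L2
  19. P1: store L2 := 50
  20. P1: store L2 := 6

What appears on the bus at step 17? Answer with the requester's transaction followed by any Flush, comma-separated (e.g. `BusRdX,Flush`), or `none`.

1. P0: load  L2  bus=[BusRd]  L2: P0=E P1=I  mem[L2]=50
2. P0: load  L1  bus=[BusRd]  L1: P0=E P1=I  mem[L1]=90
3. P1: store L2 := 81  bus=[BusRdX]  L2: P0=I P1=M  mem[L2]=50
4. P0: load  L2  bus=[BusRd,Flush]  L2: P0=S P1=S  mem[L2]=81
5. P0: load  L0  bus=[BusRd]  L0: P0=E P1=I  mem[L0]=90
6. P1: store L2 := 59  bus=[BusUpgr]  L2: P0=I P1=M  mem[L2]=81
7. P1: load  L0  bus=[BusRd]  L0: P0=S P1=S  mem[L0]=90
8. P0: store L0 := 26  bus=[BusUpgr]  L0: P0=M P1=I  mem[L0]=90
9. P0: store L1 := 49  bus=[-]  L1: P0=M P1=I  mem[L1]=90
10. P0: load  L2  bus=[BusRd,Flush]  L2: P0=S P1=S  mem[L2]=59
11. P0: load  L2  bus=[-]  L2: P0=S P1=S  mem[L2]=59
12. P0: load  L2  bus=[-]  L2: P0=S P1=S  mem[L2]=59
13. P1: store L2 := 43  bus=[BusUpgr]  L2: P0=I P1=M  mem[L2]=59
14. P1: store L2 := 62  bus=[-]  L2: P0=I P1=M  mem[L2]=59
15. P0: load  L2  bus=[BusRd,Flush]  L2: P0=S P1=S  mem[L2]=62
16. P1: store L0 := 67  bus=[BusRdX,Flush]  L0: P0=I P1=M  mem[L0]=26
17. P1: store L1 := 97  bus=[BusRdX,Flush]  L1: P0=I P1=M  mem[L1]=49
18. P0: load  L2  bus=[-]  L2: P0=S P1=S  mem[L2]=62
19. P1: store L2 := 50  bus=[BusUpgr]  L2: P0=I P1=M  mem[L2]=62
20. P1: store L2 := 6  bus=[-]  L2: P0=I P1=M  mem[L2]=62

bus = BusRdX,Flush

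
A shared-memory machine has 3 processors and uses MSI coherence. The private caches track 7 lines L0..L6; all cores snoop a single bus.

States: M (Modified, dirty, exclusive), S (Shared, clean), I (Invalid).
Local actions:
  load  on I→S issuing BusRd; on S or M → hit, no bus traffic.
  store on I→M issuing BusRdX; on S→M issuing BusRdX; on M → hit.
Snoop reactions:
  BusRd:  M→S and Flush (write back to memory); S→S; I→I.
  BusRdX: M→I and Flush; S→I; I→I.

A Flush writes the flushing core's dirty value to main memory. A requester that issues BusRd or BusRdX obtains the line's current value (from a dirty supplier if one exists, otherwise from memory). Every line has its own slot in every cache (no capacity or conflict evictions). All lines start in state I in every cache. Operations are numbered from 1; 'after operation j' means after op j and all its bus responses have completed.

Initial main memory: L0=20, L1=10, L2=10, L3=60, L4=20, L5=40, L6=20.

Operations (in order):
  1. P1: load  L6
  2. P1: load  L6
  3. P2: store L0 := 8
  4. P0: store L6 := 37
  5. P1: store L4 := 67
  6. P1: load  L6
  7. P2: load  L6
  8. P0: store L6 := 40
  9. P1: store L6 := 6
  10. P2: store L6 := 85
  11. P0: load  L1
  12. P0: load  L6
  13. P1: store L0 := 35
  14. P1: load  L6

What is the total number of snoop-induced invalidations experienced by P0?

invalidations = 1

step 1: P1: load  L6  ⟶  ISI  (L6)  txn=BusRd  M[L6]=20
step 2: P1: load  L6  ⟶  ISI  (L6)  txn=∅  M[L6]=20
step 3: P2: store L0 := 8  ⟶  IIM  (L0)  txn=BusRdX  M[L0]=20
step 4: P0: store L6 := 37  ⟶  MII  (L6)  txn=BusRdX  M[L6]=20
step 5: P1: store L4 := 67  ⟶  IMI  (L4)  txn=BusRdX  M[L4]=20
step 6: P1: load  L6  ⟶  SSI  (L6)  txn=BusRd+Flush  M[L6]=37
step 7: P2: load  L6  ⟶  SSS  (L6)  txn=BusRd  M[L6]=37
step 8: P0: store L6 := 40  ⟶  MII  (L6)  txn=BusRdX  M[L6]=37
step 9: P1: store L6 := 6  ⟶  IMI  (L6)  txn=BusRdX+Flush  M[L6]=40
step 10: P2: store L6 := 85  ⟶  IIM  (L6)  txn=BusRdX+Flush  M[L6]=6
step 11: P0: load  L1  ⟶  SII  (L1)  txn=BusRd  M[L1]=10
step 12: P0: load  L6  ⟶  SIS  (L6)  txn=BusRd+Flush  M[L6]=85
step 13: P1: store L0 := 35  ⟶  IMI  (L0)  txn=BusRdX+Flush  M[L0]=8
step 14: P1: load  L6  ⟶  SSS  (L6)  txn=BusRd  M[L6]=85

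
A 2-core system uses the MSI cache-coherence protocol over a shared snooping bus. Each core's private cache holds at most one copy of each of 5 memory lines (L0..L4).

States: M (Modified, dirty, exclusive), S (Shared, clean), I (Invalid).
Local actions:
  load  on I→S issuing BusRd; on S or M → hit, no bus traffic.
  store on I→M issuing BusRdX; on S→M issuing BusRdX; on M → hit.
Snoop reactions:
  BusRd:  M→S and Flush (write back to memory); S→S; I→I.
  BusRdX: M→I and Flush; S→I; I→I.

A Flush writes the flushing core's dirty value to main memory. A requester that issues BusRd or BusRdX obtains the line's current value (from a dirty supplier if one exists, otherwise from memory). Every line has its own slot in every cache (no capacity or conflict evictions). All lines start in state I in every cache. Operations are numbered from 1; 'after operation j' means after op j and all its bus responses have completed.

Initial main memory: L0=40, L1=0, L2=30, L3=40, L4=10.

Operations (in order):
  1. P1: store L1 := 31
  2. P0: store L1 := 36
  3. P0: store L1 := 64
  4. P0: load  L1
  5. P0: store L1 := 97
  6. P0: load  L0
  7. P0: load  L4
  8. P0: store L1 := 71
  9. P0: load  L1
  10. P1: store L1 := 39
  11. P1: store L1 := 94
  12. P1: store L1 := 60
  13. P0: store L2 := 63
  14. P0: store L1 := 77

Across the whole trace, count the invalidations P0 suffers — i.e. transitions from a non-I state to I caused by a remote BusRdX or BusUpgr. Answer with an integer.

invalidations = 1

  op1 P1: store L1 := 31 → I/M on L1; bus BusRdX; mem=0
  op2 P0: store L1 := 36 → M/I on L1; bus BusRdX Flush; mem=31
  op3 P0: store L1 := 64 → M/I on L1; bus (none); mem=31
  op4 P0: load  L1 → M/I on L1; bus (none); mem=31
  op5 P0: store L1 := 97 → M/I on L1; bus (none); mem=31
  op6 P0: load  L0 → S/I on L0; bus BusRd; mem=40
  op7 P0: load  L4 → S/I on L4; bus BusRd; mem=10
  op8 P0: store L1 := 71 → M/I on L1; bus (none); mem=31
  op9 P0: load  L1 → M/I on L1; bus (none); mem=31
  op10 P1: store L1 := 39 → I/M on L1; bus BusRdX Flush; mem=71
  op11 P1: store L1 := 94 → I/M on L1; bus (none); mem=71
  op12 P1: store L1 := 60 → I/M on L1; bus (none); mem=71
  op13 P0: store L2 := 63 → M/I on L2; bus BusRdX; mem=30
  op14 P0: store L1 := 77 → M/I on L1; bus BusRdX Flush; mem=60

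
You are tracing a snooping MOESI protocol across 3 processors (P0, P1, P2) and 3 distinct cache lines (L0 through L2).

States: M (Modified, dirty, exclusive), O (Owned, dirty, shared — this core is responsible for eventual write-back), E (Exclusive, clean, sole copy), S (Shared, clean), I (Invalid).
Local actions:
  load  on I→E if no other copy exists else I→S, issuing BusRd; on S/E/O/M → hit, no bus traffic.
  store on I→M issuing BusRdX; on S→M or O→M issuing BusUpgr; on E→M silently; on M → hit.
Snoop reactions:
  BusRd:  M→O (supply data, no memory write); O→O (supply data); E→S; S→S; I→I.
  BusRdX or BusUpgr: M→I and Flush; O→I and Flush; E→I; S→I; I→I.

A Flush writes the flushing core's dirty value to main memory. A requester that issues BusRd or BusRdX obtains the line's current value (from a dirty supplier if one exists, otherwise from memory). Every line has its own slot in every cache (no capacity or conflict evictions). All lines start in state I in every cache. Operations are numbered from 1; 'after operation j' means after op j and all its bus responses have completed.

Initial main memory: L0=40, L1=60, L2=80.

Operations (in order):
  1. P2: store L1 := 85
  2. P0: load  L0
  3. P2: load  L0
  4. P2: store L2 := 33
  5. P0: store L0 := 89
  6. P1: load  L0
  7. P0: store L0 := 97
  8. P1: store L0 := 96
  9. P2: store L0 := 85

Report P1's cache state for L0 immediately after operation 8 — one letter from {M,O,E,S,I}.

  op1 P2: store L1 := 85 → I/I/M on L1; bus BusRdX; mem=60
  op2 P0: load  L0 → E/I/I on L0; bus BusRd; mem=40
  op3 P2: load  L0 → S/I/S on L0; bus BusRd; mem=40
  op4 P2: store L2 := 33 → I/I/M on L2; bus BusRdX; mem=80
  op5 P0: store L0 := 89 → M/I/I on L0; bus BusUpgr; mem=40
  op6 P1: load  L0 → O/S/I on L0; bus BusRd; mem=40
  op7 P0: store L0 := 97 → M/I/I on L0; bus BusUpgr; mem=40
  op8 P1: store L0 := 96 → I/M/I on L0; bus BusRdX Flush; mem=97
  op9 P2: store L0 := 85 → I/I/M on L0; bus BusRdX Flush; mem=96

state = M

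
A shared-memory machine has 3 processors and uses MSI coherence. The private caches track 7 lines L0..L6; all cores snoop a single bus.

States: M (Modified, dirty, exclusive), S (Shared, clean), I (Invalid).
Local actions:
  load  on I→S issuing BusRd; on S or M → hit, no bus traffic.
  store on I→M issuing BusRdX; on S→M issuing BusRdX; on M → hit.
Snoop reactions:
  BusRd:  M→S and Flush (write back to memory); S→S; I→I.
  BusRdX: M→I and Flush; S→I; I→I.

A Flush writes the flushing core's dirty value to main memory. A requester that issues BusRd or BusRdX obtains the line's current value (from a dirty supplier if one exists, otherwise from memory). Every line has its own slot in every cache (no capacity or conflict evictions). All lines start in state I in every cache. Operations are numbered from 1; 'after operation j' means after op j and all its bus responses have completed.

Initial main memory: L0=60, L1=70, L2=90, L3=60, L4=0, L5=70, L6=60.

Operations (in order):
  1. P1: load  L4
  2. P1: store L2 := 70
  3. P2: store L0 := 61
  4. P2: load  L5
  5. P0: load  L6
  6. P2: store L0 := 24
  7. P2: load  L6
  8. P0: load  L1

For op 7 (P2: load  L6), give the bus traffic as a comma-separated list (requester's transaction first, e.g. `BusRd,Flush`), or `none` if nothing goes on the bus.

  op1 P1: load  L4 → I/S/I on L4; bus BusRd; mem=0
  op2 P1: store L2 := 70 → I/M/I on L2; bus BusRdX; mem=90
  op3 P2: store L0 := 61 → I/I/M on L0; bus BusRdX; mem=60
  op4 P2: load  L5 → I/I/S on L5; bus BusRd; mem=70
  op5 P0: load  L6 → S/I/I on L6; bus BusRd; mem=60
  op6 P2: store L0 := 24 → I/I/M on L0; bus (none); mem=60
  op7 P2: load  L6 → S/I/S on L6; bus BusRd; mem=60
  op8 P0: load  L1 → S/I/I on L1; bus BusRd; mem=70

bus = BusRd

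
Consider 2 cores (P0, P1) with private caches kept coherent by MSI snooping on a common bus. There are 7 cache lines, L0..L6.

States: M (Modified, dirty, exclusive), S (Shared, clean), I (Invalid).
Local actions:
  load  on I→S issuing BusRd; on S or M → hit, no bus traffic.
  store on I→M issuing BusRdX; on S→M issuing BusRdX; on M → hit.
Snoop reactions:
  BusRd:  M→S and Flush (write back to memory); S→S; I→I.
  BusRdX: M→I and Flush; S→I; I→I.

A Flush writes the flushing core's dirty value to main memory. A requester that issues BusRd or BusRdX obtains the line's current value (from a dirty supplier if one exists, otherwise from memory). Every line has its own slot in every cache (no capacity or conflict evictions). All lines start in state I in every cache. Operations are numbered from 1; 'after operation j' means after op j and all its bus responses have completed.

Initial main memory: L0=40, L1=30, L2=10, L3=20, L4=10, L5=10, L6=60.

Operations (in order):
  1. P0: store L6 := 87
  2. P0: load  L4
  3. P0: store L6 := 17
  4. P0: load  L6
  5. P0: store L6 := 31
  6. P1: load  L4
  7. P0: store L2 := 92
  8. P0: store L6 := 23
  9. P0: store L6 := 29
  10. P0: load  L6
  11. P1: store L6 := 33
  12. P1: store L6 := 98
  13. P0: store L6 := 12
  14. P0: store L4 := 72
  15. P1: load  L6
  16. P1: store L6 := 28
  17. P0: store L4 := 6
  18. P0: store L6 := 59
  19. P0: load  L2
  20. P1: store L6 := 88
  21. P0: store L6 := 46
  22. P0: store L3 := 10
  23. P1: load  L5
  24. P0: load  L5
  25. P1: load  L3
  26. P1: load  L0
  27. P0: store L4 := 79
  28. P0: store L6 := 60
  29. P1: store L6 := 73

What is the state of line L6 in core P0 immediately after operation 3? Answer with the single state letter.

state = M

  op1 P0: store L6 := 87 → M/I on L6; bus BusRdX; mem=60
  op2 P0: load  L4 → S/I on L4; bus BusRd; mem=10
  op3 P0: store L6 := 17 → M/I on L6; bus (none); mem=60
  op4 P0: load  L6 → M/I on L6; bus (none); mem=60
  op5 P0: store L6 := 31 → M/I on L6; bus (none); mem=60
  op6 P1: load  L4 → S/S on L4; bus BusRd; mem=10
  op7 P0: store L2 := 92 → M/I on L2; bus BusRdX; mem=10
  op8 P0: store L6 := 23 → M/I on L6; bus (none); mem=60
  op9 P0: store L6 := 29 → M/I on L6; bus (none); mem=60
  op10 P0: load  L6 → M/I on L6; bus (none); mem=60
  op11 P1: store L6 := 33 → I/M on L6; bus BusRdX Flush; mem=29
  op12 P1: store L6 := 98 → I/M on L6; bus (none); mem=29
  op13 P0: store L6 := 12 → M/I on L6; bus BusRdX Flush; mem=98
  op14 P0: store L4 := 72 → M/I on L4; bus BusRdX; mem=10
  op15 P1: load  L6 → S/S on L6; bus BusRd Flush; mem=12
  op16 P1: store L6 := 28 → I/M on L6; bus BusRdX; mem=12
  op17 P0: store L4 := 6 → M/I on L4; bus (none); mem=10
  op18 P0: store L6 := 59 → M/I on L6; bus BusRdX Flush; mem=28
  op19 P0: load  L2 → M/I on L2; bus (none); mem=10
  op20 P1: store L6 := 88 → I/M on L6; bus BusRdX Flush; mem=59
  op21 P0: store L6 := 46 → M/I on L6; bus BusRdX Flush; mem=88
  op22 P0: store L3 := 10 → M/I on L3; bus BusRdX; mem=20
  op23 P1: load  L5 → I/S on L5; bus BusRd; mem=10
  op24 P0: load  L5 → S/S on L5; bus BusRd; mem=10
  op25 P1: load  L3 → S/S on L3; bus BusRd Flush; mem=10
  op26 P1: load  L0 → I/S on L0; bus BusRd; mem=40
  op27 P0: store L4 := 79 → M/I on L4; bus (none); mem=10
  op28 P0: store L6 := 60 → M/I on L6; bus (none); mem=88
  op29 P1: store L6 := 73 → I/M on L6; bus BusRdX Flush; mem=60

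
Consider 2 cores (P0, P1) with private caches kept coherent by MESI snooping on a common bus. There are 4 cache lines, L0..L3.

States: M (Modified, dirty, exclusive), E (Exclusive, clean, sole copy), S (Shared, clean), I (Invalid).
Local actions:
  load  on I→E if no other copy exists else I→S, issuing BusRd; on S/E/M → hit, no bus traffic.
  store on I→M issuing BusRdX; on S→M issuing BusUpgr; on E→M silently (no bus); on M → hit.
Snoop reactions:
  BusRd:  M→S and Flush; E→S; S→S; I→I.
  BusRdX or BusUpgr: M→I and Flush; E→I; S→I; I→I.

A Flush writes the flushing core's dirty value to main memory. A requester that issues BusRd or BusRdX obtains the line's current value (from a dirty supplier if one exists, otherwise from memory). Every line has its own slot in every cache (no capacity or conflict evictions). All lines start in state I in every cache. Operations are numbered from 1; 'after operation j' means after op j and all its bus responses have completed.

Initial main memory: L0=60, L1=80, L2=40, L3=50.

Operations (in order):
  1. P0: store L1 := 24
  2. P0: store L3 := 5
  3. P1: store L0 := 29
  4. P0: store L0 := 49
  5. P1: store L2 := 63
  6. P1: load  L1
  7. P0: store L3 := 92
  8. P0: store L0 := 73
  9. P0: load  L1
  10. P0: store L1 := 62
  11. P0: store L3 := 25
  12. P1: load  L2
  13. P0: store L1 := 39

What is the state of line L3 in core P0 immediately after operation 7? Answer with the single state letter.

1. P0: store L1 := 24  bus=[BusRdX]  L1: P0=M P1=I  mem[L1]=80
2. P0: store L3 := 5  bus=[BusRdX]  L3: P0=M P1=I  mem[L3]=50
3. P1: store L0 := 29  bus=[BusRdX]  L0: P0=I P1=M  mem[L0]=60
4. P0: store L0 := 49  bus=[BusRdX,Flush]  L0: P0=M P1=I  mem[L0]=29
5. P1: store L2 := 63  bus=[BusRdX]  L2: P0=I P1=M  mem[L2]=40
6. P1: load  L1  bus=[BusRd,Flush]  L1: P0=S P1=S  mem[L1]=24
7. P0: store L3 := 92  bus=[-]  L3: P0=M P1=I  mem[L3]=50
8. P0: store L0 := 73  bus=[-]  L0: P0=M P1=I  mem[L0]=29
9. P0: load  L1  bus=[-]  L1: P0=S P1=S  mem[L1]=24
10. P0: store L1 := 62  bus=[BusUpgr]  L1: P0=M P1=I  mem[L1]=24
11. P0: store L3 := 25  bus=[-]  L3: P0=M P1=I  mem[L3]=50
12. P1: load  L2  bus=[-]  L2: P0=I P1=M  mem[L2]=40
13. P0: store L1 := 39  bus=[-]  L1: P0=M P1=I  mem[L1]=24

state = M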